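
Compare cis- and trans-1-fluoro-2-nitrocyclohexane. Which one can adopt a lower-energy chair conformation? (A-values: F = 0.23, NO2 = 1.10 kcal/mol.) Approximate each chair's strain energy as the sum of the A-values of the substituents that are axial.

At 1,2 positions (parity opposite): cis → (a,e or e,a); trans → (e,e or a,a).
Best chair for cis: E = 0.23 kcal/mol; best chair for trans: E = 0.00 kcal/mol.
The trans isomer is lower by 0.23 kcal/mol.

trans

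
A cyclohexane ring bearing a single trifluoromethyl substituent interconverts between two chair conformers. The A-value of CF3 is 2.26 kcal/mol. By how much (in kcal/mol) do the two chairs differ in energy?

2.26 kcal/mol

A monosubstituted cyclohexane has one chair with the trifluoromethyl group axial (E = A = 2.26 kcal/mol) and one with it equatorial (E = 0).
ΔE = 2.26 − 0 = 2.26 kcal/mol.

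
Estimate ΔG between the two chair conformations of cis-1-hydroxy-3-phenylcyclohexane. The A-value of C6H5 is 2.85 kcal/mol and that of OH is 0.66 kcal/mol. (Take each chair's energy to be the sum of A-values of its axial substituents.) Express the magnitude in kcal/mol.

C1 and C3 have the same parity, so for the cis isomer the two substituents are e,e in one chair and a,a in the other.
Chair I (phenyl axial, hydroxyl axial): E = 3.51 kcal/mol.
Chair II (phenyl equatorial, hydroxyl equatorial): E = 0.00 kcal/mol.
ΔE = 3.51 − 0.00 = 3.51 kcal/mol; chair II is more stable.

3.51 kcal/mol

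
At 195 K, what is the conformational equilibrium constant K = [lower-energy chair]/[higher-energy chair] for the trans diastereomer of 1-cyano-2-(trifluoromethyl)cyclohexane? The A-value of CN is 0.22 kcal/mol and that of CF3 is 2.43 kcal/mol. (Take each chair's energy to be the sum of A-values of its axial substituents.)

C1 and C2 have opposite parity, so for the trans isomer the two substituents are e,e in one chair and a,a in the other.
Chair I (cyano axial, trifluoromethyl axial): E = 2.65 kcal/mol; chair II (cyano equatorial, trifluoromethyl equatorial): E = 0.00 kcal/mol.
ΔG = 2.65 kcal/mol between the two chairs.
K = exp(ΔG/RT) with R = 1.987×10⁻³ kcal mol⁻¹ K⁻¹ and T = 195 K gives K ≈ 934.

K ≈ 934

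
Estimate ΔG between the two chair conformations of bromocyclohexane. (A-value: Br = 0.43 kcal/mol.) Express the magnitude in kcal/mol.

0.43 kcal/mol

A monosubstituted cyclohexane has one chair with the bromo group axial (E = A = 0.43 kcal/mol) and one with it equatorial (E = 0).
ΔE = 0.43 − 0 = 0.43 kcal/mol.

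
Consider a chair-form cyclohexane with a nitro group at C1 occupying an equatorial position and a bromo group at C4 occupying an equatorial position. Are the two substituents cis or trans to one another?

C1 and C4 have opposite parity, so their axial bonds point in opposite directions.
With opposite-parity carbons, two substituents on the same face are one axial and one equatorial; opposite faces give both axial or both equatorial.
Here the groups are equatorial/equatorial → opposite face → trans.

trans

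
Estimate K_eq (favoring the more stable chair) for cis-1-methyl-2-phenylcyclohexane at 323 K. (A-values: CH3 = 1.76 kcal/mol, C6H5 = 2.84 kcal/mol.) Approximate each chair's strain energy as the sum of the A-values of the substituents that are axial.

K ≈ 5.38

C1 and C2 have opposite parity, so for the cis isomer the two substituents are one axial and one equatorial in each chair.
Chair I (methyl axial, phenyl equatorial): E = 1.76 kcal/mol; chair II (methyl equatorial, phenyl axial): E = 2.84 kcal/mol.
ΔG = 1.08 kcal/mol between the two chairs.
K = exp(ΔG/RT) with R = 1.987×10⁻³ kcal mol⁻¹ K⁻¹ and T = 323 K gives K ≈ 5.38.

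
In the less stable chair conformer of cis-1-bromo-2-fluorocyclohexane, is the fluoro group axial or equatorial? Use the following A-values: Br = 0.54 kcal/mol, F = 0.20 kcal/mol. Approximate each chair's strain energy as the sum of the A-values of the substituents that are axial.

C1 and C2 have opposite parity, so for the cis isomer the two substituents are one axial and one equatorial in each chair.
Chair I (bromo axial, fluoro equatorial): E = 0.54 kcal/mol.
Chair II (bromo equatorial, fluoro axial): E = 0.20 kcal/mol.
Chair I is the less stable (higher-energy) conformer, and in that chair the fluoro group is equatorial.

equatorial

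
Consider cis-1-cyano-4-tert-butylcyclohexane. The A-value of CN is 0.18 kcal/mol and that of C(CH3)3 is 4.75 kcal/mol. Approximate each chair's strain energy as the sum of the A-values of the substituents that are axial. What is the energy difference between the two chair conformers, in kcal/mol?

4.57 kcal/mol

C1 and C4 have opposite parity, so for the cis isomer the two substituents are one axial and one equatorial in each chair.
Chair I (cyano axial, tert-butyl equatorial): E = 0.18 kcal/mol.
Chair II (cyano equatorial, tert-butyl axial): E = 4.75 kcal/mol.
ΔE = 4.75 − 0.18 = 4.57 kcal/mol; chair I is more stable.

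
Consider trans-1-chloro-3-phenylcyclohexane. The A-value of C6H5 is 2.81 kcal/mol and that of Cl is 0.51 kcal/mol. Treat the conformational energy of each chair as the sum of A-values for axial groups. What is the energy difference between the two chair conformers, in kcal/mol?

C1 and C3 have the same parity, so for the trans isomer the two substituents are one axial and one equatorial in each chair.
Chair I (phenyl axial, chloro equatorial): E = 2.81 kcal/mol.
Chair II (phenyl equatorial, chloro axial): E = 0.51 kcal/mol.
ΔE = 2.81 − 0.51 = 2.30 kcal/mol; chair II is more stable.

2.30 kcal/mol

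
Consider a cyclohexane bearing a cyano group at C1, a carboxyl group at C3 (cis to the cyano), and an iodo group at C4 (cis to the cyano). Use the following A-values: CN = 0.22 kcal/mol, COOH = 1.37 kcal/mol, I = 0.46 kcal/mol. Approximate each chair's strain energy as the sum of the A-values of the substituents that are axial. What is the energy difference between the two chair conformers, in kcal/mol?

Chair I (cyano axial, carboxyl axial, iodo equatorial): E = 1.59 kcal/mol.
Chair II (cyano equatorial, carboxyl equatorial, iodo axial): E = 0.46 kcal/mol.
ΔE = 1.59 − 0.46 = 1.13 kcal/mol; chair II is more stable.

1.13 kcal/mol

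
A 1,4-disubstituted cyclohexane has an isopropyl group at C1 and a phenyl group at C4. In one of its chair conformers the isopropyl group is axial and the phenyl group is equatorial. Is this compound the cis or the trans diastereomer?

cis

C1 and C4 have opposite parity, so their axial bonds point in opposite directions.
With opposite-parity carbons, two substituents on the same face are one axial and one equatorial; opposite faces give both axial or both equatorial.
Here the groups are axial/equatorial → same face → cis.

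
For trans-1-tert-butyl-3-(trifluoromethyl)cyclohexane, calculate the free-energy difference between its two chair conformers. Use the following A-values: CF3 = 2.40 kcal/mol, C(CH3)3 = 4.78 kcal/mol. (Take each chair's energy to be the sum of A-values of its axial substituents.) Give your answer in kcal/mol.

C1 and C3 have the same parity, so for the trans isomer the two substituents are one axial and one equatorial in each chair.
Chair I (trifluoromethyl axial, tert-butyl equatorial): E = 2.40 kcal/mol.
Chair II (trifluoromethyl equatorial, tert-butyl axial): E = 4.78 kcal/mol.
ΔE = 4.78 − 2.40 = 2.38 kcal/mol; chair I is more stable.

2.38 kcal/mol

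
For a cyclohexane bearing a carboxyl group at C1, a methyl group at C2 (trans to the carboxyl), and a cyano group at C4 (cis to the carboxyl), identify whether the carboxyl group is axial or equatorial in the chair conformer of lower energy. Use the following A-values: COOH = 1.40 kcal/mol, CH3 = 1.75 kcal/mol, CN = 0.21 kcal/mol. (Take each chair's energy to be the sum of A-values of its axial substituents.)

equatorial

Chair I (carboxyl axial, methyl axial, cyano equatorial): E = 3.15 kcal/mol.
Chair II (carboxyl equatorial, methyl equatorial, cyano axial): E = 0.21 kcal/mol.
Chair II is the more stable (lower-energy) conformer, and in that chair the carboxyl group is equatorial.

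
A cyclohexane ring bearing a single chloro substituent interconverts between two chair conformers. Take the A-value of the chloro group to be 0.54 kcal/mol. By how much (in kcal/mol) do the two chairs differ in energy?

A monosubstituted cyclohexane has one chair with the chloro group axial (E = A = 0.54 kcal/mol) and one with it equatorial (E = 0).
ΔE = 0.54 − 0 = 0.54 kcal/mol.

0.54 kcal/mol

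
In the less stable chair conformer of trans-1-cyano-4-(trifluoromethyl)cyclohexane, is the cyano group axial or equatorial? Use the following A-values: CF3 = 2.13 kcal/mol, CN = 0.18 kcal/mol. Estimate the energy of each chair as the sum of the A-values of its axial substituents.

axial

C1 and C4 have opposite parity, so for the trans isomer the two substituents are e,e in one chair and a,a in the other.
Chair I (trifluoromethyl axial, cyano axial): E = 2.31 kcal/mol.
Chair II (trifluoromethyl equatorial, cyano equatorial): E = 0.00 kcal/mol.
Chair I is the less stable (higher-energy) conformer, and in that chair the cyano group is axial.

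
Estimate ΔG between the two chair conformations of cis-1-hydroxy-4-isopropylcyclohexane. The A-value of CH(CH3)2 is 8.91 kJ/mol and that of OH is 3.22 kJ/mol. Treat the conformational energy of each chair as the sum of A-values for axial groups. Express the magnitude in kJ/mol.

5.69 kJ/mol

C1 and C4 have opposite parity, so for the cis isomer the two substituents are one axial and one equatorial in each chair.
Chair I (isopropyl axial, hydroxyl equatorial): E = 8.91 kJ/mol.
Chair II (isopropyl equatorial, hydroxyl axial): E = 3.22 kJ/mol.
ΔE = 8.91 − 3.22 = 5.69 kJ/mol; chair II is more stable.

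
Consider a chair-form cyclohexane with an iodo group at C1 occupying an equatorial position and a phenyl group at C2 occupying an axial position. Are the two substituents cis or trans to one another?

cis

C1 and C2 have opposite parity, so their axial bonds point in opposite directions.
With opposite-parity carbons, two substituents on the same face are one axial and one equatorial; opposite faces give both axial or both equatorial.
Here the groups are equatorial/axial → same face → cis.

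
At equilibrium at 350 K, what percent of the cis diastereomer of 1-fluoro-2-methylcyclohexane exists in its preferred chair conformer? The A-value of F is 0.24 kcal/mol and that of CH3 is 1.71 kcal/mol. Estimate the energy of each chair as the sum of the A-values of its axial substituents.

C1 and C2 have opposite parity, so for the cis isomer the two substituents are one axial and one equatorial in each chair.
Chair I (fluoro axial, methyl equatorial): E = 0.24 kcal/mol; chair II (fluoro equatorial, methyl axial): E = 1.71 kcal/mol.
ΔG = 1.47 kcal/mol between the two chairs.
K = exp(ΔG/RT) with R = 1.987×10⁻³ kcal mol⁻¹ K⁻¹ and T = 350 K gives K ≈ 8.28.
Fraction in the lower-energy chair = K/(K+1) = 89.2%.

89.2%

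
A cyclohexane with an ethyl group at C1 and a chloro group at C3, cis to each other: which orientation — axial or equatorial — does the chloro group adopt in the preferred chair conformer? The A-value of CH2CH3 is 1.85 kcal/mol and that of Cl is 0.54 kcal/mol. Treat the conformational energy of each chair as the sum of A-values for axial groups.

equatorial

C1 and C3 have the same parity, so for the cis isomer the two substituents are e,e in one chair and a,a in the other.
Chair I (ethyl axial, chloro axial): E = 2.39 kcal/mol.
Chair II (ethyl equatorial, chloro equatorial): E = 0.00 kcal/mol.
Chair II is the more stable (lower-energy) conformer, and in that chair the chloro group is equatorial.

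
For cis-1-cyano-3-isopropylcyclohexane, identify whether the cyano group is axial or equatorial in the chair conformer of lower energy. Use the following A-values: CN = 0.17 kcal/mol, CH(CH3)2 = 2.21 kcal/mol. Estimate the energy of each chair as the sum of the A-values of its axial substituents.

equatorial

C1 and C3 have the same parity, so for the cis isomer the two substituents are e,e in one chair and a,a in the other.
Chair I (cyano axial, isopropyl axial): E = 2.38 kcal/mol.
Chair II (cyano equatorial, isopropyl equatorial): E = 0.00 kcal/mol.
Chair II is the more stable (lower-energy) conformer, and in that chair the cyano group is equatorial.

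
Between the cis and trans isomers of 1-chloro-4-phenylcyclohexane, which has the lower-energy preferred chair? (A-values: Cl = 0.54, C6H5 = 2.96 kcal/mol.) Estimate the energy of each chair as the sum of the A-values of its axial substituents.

trans

At 1,4 positions (parity opposite): cis → (a,e or e,a); trans → (e,e or a,a).
Best chair for cis: E = 0.54 kcal/mol; best chair for trans: E = 0.00 kcal/mol.
The trans isomer is lower by 0.54 kcal/mol.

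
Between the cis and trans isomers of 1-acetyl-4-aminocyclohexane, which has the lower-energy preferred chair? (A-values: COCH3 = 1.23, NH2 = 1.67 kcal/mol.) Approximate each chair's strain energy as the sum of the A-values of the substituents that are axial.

trans

At 1,4 positions (parity opposite): cis → (a,e or e,a); trans → (e,e or a,a).
Best chair for cis: E = 1.23 kcal/mol; best chair for trans: E = 0.00 kcal/mol.
The trans isomer is lower by 1.23 kcal/mol.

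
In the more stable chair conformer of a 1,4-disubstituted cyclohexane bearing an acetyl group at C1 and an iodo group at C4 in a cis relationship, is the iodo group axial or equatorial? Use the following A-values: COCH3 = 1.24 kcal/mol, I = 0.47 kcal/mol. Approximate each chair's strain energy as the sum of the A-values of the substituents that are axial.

C1 and C4 have opposite parity, so for the cis isomer the two substituents are one axial and one equatorial in each chair.
Chair I (acetyl axial, iodo equatorial): E = 1.24 kcal/mol.
Chair II (acetyl equatorial, iodo axial): E = 0.47 kcal/mol.
Chair II is the more stable (lower-energy) conformer, and in that chair the iodo group is axial.

axial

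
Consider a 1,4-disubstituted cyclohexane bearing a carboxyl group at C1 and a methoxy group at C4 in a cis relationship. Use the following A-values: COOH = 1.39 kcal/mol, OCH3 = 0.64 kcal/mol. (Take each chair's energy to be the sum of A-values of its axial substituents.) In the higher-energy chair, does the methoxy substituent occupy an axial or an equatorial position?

C1 and C4 have opposite parity, so for the cis isomer the two substituents are one axial and one equatorial in each chair.
Chair I (carboxyl axial, methoxy equatorial): E = 1.39 kcal/mol.
Chair II (carboxyl equatorial, methoxy axial): E = 0.64 kcal/mol.
Chair I is the less stable (higher-energy) conformer, and in that chair the methoxy group is equatorial.

equatorial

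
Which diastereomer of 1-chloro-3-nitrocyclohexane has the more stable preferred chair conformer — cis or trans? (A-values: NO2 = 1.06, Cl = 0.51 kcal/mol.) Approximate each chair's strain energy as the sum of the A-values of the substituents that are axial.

At 1,3 positions (parity same): cis → (e,e or a,a); trans → (a,e or e,a).
Best chair for cis: E = 0.00 kcal/mol; best chair for trans: E = 0.51 kcal/mol.
The cis isomer is lower by 0.51 kcal/mol.

cis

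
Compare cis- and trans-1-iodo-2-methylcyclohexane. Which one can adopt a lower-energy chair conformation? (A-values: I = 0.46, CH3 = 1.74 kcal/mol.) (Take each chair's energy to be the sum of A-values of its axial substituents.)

trans

At 1,2 positions (parity opposite): cis → (a,e or e,a); trans → (e,e or a,a).
Best chair for cis: E = 0.46 kcal/mol; best chair for trans: E = 0.00 kcal/mol.
The trans isomer is lower by 0.46 kcal/mol.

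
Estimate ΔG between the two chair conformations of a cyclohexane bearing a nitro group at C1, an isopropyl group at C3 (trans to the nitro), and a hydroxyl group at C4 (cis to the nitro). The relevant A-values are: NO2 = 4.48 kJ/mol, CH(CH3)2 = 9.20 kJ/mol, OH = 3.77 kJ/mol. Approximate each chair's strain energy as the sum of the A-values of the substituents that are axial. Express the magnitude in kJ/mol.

Chair I (nitro axial, isopropyl equatorial, hydroxyl equatorial): E = 4.48 kJ/mol.
Chair II (nitro equatorial, isopropyl axial, hydroxyl axial): E = 12.97 kJ/mol.
ΔE = 12.97 − 4.48 = 8.49 kJ/mol; chair I is more stable.

8.49 kJ/mol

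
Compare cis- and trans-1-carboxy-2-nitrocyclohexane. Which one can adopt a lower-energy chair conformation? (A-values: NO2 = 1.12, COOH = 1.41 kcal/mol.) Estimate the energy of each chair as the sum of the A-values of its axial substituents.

trans

At 1,2 positions (parity opposite): cis → (a,e or e,a); trans → (e,e or a,a).
Best chair for cis: E = 1.12 kcal/mol; best chair for trans: E = 0.00 kcal/mol.
The trans isomer is lower by 1.12 kcal/mol.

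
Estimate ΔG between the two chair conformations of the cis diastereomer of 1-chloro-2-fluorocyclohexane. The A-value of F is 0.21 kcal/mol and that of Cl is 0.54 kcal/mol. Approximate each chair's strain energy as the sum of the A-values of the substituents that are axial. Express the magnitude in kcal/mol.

C1 and C2 have opposite parity, so for the cis isomer the two substituents are one axial and one equatorial in each chair.
Chair I (fluoro axial, chloro equatorial): E = 0.21 kcal/mol.
Chair II (fluoro equatorial, chloro axial): E = 0.54 kcal/mol.
ΔE = 0.54 − 0.21 = 0.33 kcal/mol; chair I is more stable.

0.33 kcal/mol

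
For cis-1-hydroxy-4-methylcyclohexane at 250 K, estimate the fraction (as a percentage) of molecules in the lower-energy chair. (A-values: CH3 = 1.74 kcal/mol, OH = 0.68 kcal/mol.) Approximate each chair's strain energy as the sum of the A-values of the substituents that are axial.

89.4%

C1 and C4 have opposite parity, so for the cis isomer the two substituents are one axial and one equatorial in each chair.
Chair I (methyl axial, hydroxyl equatorial): E = 1.74 kcal/mol; chair II (methyl equatorial, hydroxyl axial): E = 0.68 kcal/mol.
ΔG = 1.06 kcal/mol between the two chairs.
K = exp(ΔG/RT) with R = 1.987×10⁻³ kcal mol⁻¹ K⁻¹ and T = 250 K gives K ≈ 8.45.
Fraction in the lower-energy chair = K/(K+1) = 89.4%.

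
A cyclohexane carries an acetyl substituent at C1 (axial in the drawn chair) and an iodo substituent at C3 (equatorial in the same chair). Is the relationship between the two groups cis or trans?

C1 and C3 have the same parity, so their axial bonds point in the same direction.
With same-parity carbons, two substituents on the same face are both axial or both equatorial; opposite faces give one of each.
Here the groups are axial/equatorial → opposite face → trans.

trans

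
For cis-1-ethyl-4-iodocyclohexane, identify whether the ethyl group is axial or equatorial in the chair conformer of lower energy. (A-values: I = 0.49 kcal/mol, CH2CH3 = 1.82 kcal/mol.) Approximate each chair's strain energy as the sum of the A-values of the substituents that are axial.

C1 and C4 have opposite parity, so for the cis isomer the two substituents are one axial and one equatorial in each chair.
Chair I (iodo axial, ethyl equatorial): E = 0.49 kcal/mol.
Chair II (iodo equatorial, ethyl axial): E = 1.82 kcal/mol.
Chair I is the more stable (lower-energy) conformer, and in that chair the ethyl group is equatorial.

equatorial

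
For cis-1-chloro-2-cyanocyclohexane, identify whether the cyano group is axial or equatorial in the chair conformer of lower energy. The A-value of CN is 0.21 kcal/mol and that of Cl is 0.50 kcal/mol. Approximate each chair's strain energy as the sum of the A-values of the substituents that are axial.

axial

C1 and C2 have opposite parity, so for the cis isomer the two substituents are one axial and one equatorial in each chair.
Chair I (cyano axial, chloro equatorial): E = 0.21 kcal/mol.
Chair II (cyano equatorial, chloro axial): E = 0.50 kcal/mol.
Chair I is the more stable (lower-energy) conformer, and in that chair the cyano group is axial.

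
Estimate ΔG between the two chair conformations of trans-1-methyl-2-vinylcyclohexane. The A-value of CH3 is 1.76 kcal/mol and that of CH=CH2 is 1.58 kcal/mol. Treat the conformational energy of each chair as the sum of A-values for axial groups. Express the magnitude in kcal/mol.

3.34 kcal/mol

C1 and C2 have opposite parity, so for the trans isomer the two substituents are e,e in one chair and a,a in the other.
Chair I (methyl axial, vinyl axial): E = 3.34 kcal/mol.
Chair II (methyl equatorial, vinyl equatorial): E = 0.00 kcal/mol.
ΔE = 3.34 − 0.00 = 3.34 kcal/mol; chair II is more stable.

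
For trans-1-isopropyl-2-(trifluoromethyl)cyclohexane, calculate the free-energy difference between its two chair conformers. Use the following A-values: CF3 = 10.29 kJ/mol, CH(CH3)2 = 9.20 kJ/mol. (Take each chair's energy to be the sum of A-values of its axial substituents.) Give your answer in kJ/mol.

C1 and C2 have opposite parity, so for the trans isomer the two substituents are e,e in one chair and a,a in the other.
Chair I (trifluoromethyl axial, isopropyl axial): E = 19.49 kJ/mol.
Chair II (trifluoromethyl equatorial, isopropyl equatorial): E = 0.00 kJ/mol.
ΔE = 19.49 − 0.00 = 19.49 kJ/mol; chair II is more stable.

19.49 kJ/mol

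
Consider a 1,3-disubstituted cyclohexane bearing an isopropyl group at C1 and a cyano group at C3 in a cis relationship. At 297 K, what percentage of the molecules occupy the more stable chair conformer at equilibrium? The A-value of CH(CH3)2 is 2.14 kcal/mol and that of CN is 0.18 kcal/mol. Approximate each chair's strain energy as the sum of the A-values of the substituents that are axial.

C1 and C3 have the same parity, so for the cis isomer the two substituents are e,e in one chair and a,a in the other.
Chair I (isopropyl axial, cyano axial): E = 2.32 kcal/mol; chair II (isopropyl equatorial, cyano equatorial): E = 0.00 kcal/mol.
ΔG = 2.32 kcal/mol between the two chairs.
K = exp(ΔG/RT) with R = 1.987×10⁻³ kcal mol⁻¹ K⁻¹ and T = 297 K gives K ≈ 51.
Fraction in the lower-energy chair = K/(K+1) = 98.1%.

98.1%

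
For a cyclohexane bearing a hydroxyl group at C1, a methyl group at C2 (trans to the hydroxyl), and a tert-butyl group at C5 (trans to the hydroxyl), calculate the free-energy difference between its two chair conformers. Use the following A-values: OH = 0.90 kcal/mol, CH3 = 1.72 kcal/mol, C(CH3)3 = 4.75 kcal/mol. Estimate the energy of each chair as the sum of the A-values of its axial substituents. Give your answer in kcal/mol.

Chair I (hydroxyl axial, methyl axial, tert-butyl equatorial): E = 2.62 kcal/mol.
Chair II (hydroxyl equatorial, methyl equatorial, tert-butyl axial): E = 4.75 kcal/mol.
ΔE = 4.75 − 2.62 = 2.13 kcal/mol; chair I is more stable.

2.13 kcal/mol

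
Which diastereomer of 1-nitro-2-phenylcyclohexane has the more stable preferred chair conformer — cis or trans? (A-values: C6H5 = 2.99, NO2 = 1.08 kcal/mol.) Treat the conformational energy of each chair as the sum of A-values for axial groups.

trans

At 1,2 positions (parity opposite): cis → (a,e or e,a); trans → (e,e or a,a).
Best chair for cis: E = 1.08 kcal/mol; best chair for trans: E = 0.00 kcal/mol.
The trans isomer is lower by 1.08 kcal/mol.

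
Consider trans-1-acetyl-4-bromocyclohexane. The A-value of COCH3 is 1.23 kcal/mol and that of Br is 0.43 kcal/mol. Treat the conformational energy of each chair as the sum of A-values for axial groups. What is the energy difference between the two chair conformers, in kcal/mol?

1.66 kcal/mol

C1 and C4 have opposite parity, so for the trans isomer the two substituents are e,e in one chair and a,a in the other.
Chair I (acetyl axial, bromo axial): E = 1.66 kcal/mol.
Chair II (acetyl equatorial, bromo equatorial): E = 0.00 kcal/mol.
ΔE = 1.66 − 0.00 = 1.66 kcal/mol; chair II is more stable.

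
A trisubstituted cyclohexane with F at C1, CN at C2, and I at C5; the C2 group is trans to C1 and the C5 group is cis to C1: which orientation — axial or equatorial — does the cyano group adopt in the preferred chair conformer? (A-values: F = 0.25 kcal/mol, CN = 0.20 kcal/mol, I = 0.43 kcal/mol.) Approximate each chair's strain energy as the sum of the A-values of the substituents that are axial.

Chair I (fluoro axial, cyano axial, iodo axial): E = 0.88 kcal/mol.
Chair II (fluoro equatorial, cyano equatorial, iodo equatorial): E = 0.00 kcal/mol.
Chair II is the more stable (lower-energy) conformer, and in that chair the cyano group is equatorial.

equatorial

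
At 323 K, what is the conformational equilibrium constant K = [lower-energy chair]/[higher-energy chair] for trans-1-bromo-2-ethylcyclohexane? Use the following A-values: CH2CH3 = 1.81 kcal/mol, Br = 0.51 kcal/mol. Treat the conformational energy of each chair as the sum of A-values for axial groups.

C1 and C2 have opposite parity, so for the trans isomer the two substituents are e,e in one chair and a,a in the other.
Chair I (ethyl axial, bromo axial): E = 2.32 kcal/mol; chair II (ethyl equatorial, bromo equatorial): E = 0.00 kcal/mol.
ΔG = 2.32 kcal/mol between the two chairs.
K = exp(ΔG/RT) with R = 1.987×10⁻³ kcal mol⁻¹ K⁻¹ and T = 323 K gives K ≈ 37.1.

K ≈ 37.1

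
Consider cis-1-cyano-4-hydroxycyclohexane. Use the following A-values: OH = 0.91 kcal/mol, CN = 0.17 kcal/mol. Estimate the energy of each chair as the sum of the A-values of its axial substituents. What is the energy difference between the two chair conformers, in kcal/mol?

C1 and C4 have opposite parity, so for the cis isomer the two substituents are one axial and one equatorial in each chair.
Chair I (hydroxyl axial, cyano equatorial): E = 0.91 kcal/mol.
Chair II (hydroxyl equatorial, cyano axial): E = 0.17 kcal/mol.
ΔE = 0.91 − 0.17 = 0.74 kcal/mol; chair II is more stable.

0.74 kcal/mol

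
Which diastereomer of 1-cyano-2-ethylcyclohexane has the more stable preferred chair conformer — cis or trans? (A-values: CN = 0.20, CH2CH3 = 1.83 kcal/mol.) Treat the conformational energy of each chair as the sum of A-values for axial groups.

trans

At 1,2 positions (parity opposite): cis → (a,e or e,a); trans → (e,e or a,a).
Best chair for cis: E = 0.20 kcal/mol; best chair for trans: E = 0.00 kcal/mol.
The trans isomer is lower by 0.20 kcal/mol.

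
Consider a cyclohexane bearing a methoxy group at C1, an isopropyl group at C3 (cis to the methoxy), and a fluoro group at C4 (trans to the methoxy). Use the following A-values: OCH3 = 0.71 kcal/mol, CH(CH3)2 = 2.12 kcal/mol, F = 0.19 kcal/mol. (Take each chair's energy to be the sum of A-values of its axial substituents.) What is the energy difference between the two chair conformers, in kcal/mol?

Chair I (methoxy axial, isopropyl axial, fluoro axial): E = 3.02 kcal/mol.
Chair II (methoxy equatorial, isopropyl equatorial, fluoro equatorial): E = 0.00 kcal/mol.
ΔE = 3.02 − 0.00 = 3.02 kcal/mol; chair II is more stable.

3.02 kcal/mol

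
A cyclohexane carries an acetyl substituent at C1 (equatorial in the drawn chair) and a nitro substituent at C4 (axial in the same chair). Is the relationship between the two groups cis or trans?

C1 and C4 have opposite parity, so their axial bonds point in opposite directions.
With opposite-parity carbons, two substituents on the same face are one axial and one equatorial; opposite faces give both axial or both equatorial.
Here the groups are equatorial/axial → same face → cis.

cis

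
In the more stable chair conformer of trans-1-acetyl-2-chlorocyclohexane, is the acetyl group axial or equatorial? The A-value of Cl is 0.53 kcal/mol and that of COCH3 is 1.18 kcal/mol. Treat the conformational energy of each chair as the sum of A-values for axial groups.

equatorial

C1 and C2 have opposite parity, so for the trans isomer the two substituents are e,e in one chair and a,a in the other.
Chair I (chloro axial, acetyl axial): E = 1.71 kcal/mol.
Chair II (chloro equatorial, acetyl equatorial): E = 0.00 kcal/mol.
Chair II is the more stable (lower-energy) conformer, and in that chair the acetyl group is equatorial.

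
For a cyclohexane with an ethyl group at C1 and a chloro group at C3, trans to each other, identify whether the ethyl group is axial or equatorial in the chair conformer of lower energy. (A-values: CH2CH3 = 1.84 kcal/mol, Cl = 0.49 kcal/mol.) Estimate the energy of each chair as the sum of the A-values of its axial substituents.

C1 and C3 have the same parity, so for the trans isomer the two substituents are one axial and one equatorial in each chair.
Chair I (ethyl axial, chloro equatorial): E = 1.84 kcal/mol.
Chair II (ethyl equatorial, chloro axial): E = 0.49 kcal/mol.
Chair II is the more stable (lower-energy) conformer, and in that chair the ethyl group is equatorial.

equatorial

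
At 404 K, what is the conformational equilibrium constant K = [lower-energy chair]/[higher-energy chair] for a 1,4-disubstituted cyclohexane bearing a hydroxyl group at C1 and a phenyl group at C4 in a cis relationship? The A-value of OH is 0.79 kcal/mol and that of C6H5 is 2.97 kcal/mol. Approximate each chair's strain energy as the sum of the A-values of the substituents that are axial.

C1 and C4 have opposite parity, so for the cis isomer the two substituents are one axial and one equatorial in each chair.
Chair I (hydroxyl axial, phenyl equatorial): E = 0.79 kcal/mol; chair II (hydroxyl equatorial, phenyl axial): E = 2.97 kcal/mol.
ΔG = 2.18 kcal/mol between the two chairs.
K = exp(ΔG/RT) with R = 1.987×10⁻³ kcal mol⁻¹ K⁻¹ and T = 404 K gives K ≈ 15.1.

K ≈ 15.1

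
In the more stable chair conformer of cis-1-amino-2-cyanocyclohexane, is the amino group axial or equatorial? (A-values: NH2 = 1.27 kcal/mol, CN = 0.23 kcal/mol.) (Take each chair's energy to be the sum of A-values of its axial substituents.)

C1 and C2 have opposite parity, so for the cis isomer the two substituents are one axial and one equatorial in each chair.
Chair I (amino axial, cyano equatorial): E = 1.27 kcal/mol.
Chair II (amino equatorial, cyano axial): E = 0.23 kcal/mol.
Chair II is the more stable (lower-energy) conformer, and in that chair the amino group is equatorial.

equatorial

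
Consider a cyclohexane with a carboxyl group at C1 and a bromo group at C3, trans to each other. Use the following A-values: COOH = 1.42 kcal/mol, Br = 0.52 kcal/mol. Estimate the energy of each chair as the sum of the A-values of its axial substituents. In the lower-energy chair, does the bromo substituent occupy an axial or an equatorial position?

axial

C1 and C3 have the same parity, so for the trans isomer the two substituents are one axial and one equatorial in each chair.
Chair I (carboxyl axial, bromo equatorial): E = 1.42 kcal/mol.
Chair II (carboxyl equatorial, bromo axial): E = 0.52 kcal/mol.
Chair II is the more stable (lower-energy) conformer, and in that chair the bromo group is axial.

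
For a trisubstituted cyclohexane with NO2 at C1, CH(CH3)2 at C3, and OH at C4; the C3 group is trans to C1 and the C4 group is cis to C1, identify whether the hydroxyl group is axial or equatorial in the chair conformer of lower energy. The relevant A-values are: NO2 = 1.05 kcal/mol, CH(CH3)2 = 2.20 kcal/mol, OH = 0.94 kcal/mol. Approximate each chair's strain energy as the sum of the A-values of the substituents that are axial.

Chair I (nitro axial, isopropyl equatorial, hydroxyl equatorial): E = 1.05 kcal/mol.
Chair II (nitro equatorial, isopropyl axial, hydroxyl axial): E = 3.14 kcal/mol.
Chair I is the more stable (lower-energy) conformer, and in that chair the hydroxyl group is equatorial.

equatorial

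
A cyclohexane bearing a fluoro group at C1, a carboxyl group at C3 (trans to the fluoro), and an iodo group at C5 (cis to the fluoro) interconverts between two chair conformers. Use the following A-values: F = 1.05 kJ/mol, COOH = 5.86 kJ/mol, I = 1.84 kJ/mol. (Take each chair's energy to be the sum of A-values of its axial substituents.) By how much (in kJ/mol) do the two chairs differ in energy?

2.97 kJ/mol

Chair I (fluoro axial, carboxyl equatorial, iodo axial): E = 2.89 kJ/mol.
Chair II (fluoro equatorial, carboxyl axial, iodo equatorial): E = 5.86 kJ/mol.
ΔE = 5.86 − 2.89 = 2.97 kJ/mol; chair I is more stable.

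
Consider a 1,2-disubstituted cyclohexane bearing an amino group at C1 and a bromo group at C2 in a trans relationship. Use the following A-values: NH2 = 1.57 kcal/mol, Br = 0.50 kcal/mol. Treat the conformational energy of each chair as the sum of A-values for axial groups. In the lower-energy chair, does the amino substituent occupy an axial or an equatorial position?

equatorial

C1 and C2 have opposite parity, so for the trans isomer the two substituents are e,e in one chair and a,a in the other.
Chair I (amino axial, bromo axial): E = 2.07 kcal/mol.
Chair II (amino equatorial, bromo equatorial): E = 0.00 kcal/mol.
Chair II is the more stable (lower-energy) conformer, and in that chair the amino group is equatorial.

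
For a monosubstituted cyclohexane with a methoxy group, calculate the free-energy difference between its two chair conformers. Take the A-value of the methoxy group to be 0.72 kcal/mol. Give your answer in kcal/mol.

0.72 kcal/mol

A monosubstituted cyclohexane has one chair with the methoxy group axial (E = A = 0.72 kcal/mol) and one with it equatorial (E = 0).
ΔE = 0.72 − 0 = 0.72 kcal/mol.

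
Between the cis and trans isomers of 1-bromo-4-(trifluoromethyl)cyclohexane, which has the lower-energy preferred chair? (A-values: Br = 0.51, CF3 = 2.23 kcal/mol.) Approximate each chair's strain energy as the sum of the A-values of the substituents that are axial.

At 1,4 positions (parity opposite): cis → (a,e or e,a); trans → (e,e or a,a).
Best chair for cis: E = 0.51 kcal/mol; best chair for trans: E = 0.00 kcal/mol.
The trans isomer is lower by 0.51 kcal/mol.

trans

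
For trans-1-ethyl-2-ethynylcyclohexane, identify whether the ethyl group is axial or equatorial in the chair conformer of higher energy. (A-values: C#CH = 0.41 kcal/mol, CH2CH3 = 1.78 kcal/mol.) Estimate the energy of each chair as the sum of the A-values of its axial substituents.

axial

C1 and C2 have opposite parity, so for the trans isomer the two substituents are e,e in one chair and a,a in the other.
Chair I (ethynyl axial, ethyl axial): E = 2.19 kcal/mol.
Chair II (ethynyl equatorial, ethyl equatorial): E = 0.00 kcal/mol.
Chair I is the less stable (higher-energy) conformer, and in that chair the ethyl group is axial.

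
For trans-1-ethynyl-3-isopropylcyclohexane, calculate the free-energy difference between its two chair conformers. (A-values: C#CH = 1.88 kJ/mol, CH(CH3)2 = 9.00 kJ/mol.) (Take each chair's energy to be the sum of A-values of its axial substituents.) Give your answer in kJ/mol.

7.12 kJ/mol

C1 and C3 have the same parity, so for the trans isomer the two substituents are one axial and one equatorial in each chair.
Chair I (ethynyl axial, isopropyl equatorial): E = 1.88 kJ/mol.
Chair II (ethynyl equatorial, isopropyl axial): E = 9.00 kJ/mol.
ΔE = 9.00 − 1.88 = 7.12 kJ/mol; chair I is more stable.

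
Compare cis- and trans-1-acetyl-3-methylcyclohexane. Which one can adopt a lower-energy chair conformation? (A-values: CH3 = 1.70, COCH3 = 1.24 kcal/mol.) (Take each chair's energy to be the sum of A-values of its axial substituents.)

At 1,3 positions (parity same): cis → (e,e or a,a); trans → (a,e or e,a).
Best chair for cis: E = 0.00 kcal/mol; best chair for trans: E = 1.24 kcal/mol.
The cis isomer is lower by 1.24 kcal/mol.

cis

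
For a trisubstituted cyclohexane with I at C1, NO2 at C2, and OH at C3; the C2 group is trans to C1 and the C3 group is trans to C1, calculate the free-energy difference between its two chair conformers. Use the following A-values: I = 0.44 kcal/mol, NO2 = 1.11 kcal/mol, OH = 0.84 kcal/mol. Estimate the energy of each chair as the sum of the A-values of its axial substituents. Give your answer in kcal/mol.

Chair I (iodo axial, nitro axial, hydroxyl equatorial): E = 1.55 kcal/mol.
Chair II (iodo equatorial, nitro equatorial, hydroxyl axial): E = 0.84 kcal/mol.
ΔE = 1.55 − 0.84 = 0.71 kcal/mol; chair II is more stable.

0.71 kcal/mol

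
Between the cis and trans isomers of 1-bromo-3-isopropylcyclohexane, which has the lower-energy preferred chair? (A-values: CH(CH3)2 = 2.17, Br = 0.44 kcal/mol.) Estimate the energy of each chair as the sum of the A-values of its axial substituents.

At 1,3 positions (parity same): cis → (e,e or a,a); trans → (a,e or e,a).
Best chair for cis: E = 0.00 kcal/mol; best chair for trans: E = 0.44 kcal/mol.
The cis isomer is lower by 0.44 kcal/mol.

cis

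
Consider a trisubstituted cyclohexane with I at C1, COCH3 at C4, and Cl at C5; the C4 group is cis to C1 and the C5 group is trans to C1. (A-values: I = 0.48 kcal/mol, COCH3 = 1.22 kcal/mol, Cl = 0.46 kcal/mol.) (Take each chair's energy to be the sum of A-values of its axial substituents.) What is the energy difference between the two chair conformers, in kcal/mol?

1.20 kcal/mol

Chair I (iodo axial, acetyl equatorial, chloro equatorial): E = 0.48 kcal/mol.
Chair II (iodo equatorial, acetyl axial, chloro axial): E = 1.68 kcal/mol.
ΔE = 1.68 − 0.48 = 1.20 kcal/mol; chair I is more stable.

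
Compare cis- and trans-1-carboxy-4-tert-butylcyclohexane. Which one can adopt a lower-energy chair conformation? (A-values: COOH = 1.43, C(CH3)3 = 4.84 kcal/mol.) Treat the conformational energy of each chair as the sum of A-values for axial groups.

At 1,4 positions (parity opposite): cis → (a,e or e,a); trans → (e,e or a,a).
Best chair for cis: E = 1.43 kcal/mol; best chair for trans: E = 0.00 kcal/mol.
The trans isomer is lower by 1.43 kcal/mol.

trans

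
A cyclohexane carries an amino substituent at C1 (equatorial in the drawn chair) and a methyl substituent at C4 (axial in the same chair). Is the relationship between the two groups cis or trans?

cis

C1 and C4 have opposite parity, so their axial bonds point in opposite directions.
With opposite-parity carbons, two substituents on the same face are one axial and one equatorial; opposite faces give both axial or both equatorial.
Here the groups are equatorial/axial → same face → cis.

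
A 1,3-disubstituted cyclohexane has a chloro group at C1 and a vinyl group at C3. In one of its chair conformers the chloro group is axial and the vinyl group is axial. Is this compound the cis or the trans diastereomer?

cis

C1 and C3 have the same parity, so their axial bonds point in the same direction.
With same-parity carbons, two substituents on the same face are both axial or both equatorial; opposite faces give one of each.
Here the groups are axial/axial → same face → cis.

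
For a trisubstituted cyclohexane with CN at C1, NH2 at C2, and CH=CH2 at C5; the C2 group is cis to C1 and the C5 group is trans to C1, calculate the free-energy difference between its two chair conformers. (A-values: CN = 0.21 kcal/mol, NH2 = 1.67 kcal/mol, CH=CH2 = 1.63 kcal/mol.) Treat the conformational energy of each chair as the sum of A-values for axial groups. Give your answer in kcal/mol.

Chair I (cyano axial, amino equatorial, vinyl equatorial): E = 0.21 kcal/mol.
Chair II (cyano equatorial, amino axial, vinyl axial): E = 3.30 kcal/mol.
ΔE = 3.30 − 0.21 = 3.09 kcal/mol; chair I is more stable.

3.09 kcal/mol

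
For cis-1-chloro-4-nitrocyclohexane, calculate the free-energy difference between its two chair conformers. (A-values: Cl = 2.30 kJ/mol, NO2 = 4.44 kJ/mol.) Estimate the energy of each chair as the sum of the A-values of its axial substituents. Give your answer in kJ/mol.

C1 and C4 have opposite parity, so for the cis isomer the two substituents are one axial and one equatorial in each chair.
Chair I (chloro axial, nitro equatorial): E = 2.30 kJ/mol.
Chair II (chloro equatorial, nitro axial): E = 4.44 kJ/mol.
ΔE = 4.44 − 2.30 = 2.14 kJ/mol; chair I is more stable.

2.14 kJ/mol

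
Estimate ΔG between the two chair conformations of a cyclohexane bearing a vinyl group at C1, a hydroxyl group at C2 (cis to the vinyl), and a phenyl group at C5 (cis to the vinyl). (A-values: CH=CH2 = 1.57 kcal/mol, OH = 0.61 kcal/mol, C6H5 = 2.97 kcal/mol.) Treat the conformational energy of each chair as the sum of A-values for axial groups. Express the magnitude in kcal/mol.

Chair I (vinyl axial, hydroxyl equatorial, phenyl axial): E = 4.54 kcal/mol.
Chair II (vinyl equatorial, hydroxyl axial, phenyl equatorial): E = 0.61 kcal/mol.
ΔE = 4.54 − 0.61 = 3.93 kcal/mol; chair II is more stable.

3.93 kcal/mol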